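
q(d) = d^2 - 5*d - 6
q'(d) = 2*d - 5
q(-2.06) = 8.54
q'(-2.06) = -9.12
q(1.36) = -10.95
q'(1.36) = -2.28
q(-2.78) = 15.63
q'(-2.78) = -10.56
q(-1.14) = 1.00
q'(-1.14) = -7.28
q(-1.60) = 4.56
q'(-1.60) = -8.20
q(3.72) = -10.76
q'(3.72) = 2.44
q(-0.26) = -4.63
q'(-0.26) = -5.52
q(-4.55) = 37.45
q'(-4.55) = -14.10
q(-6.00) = 60.00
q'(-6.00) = -17.00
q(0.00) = -6.00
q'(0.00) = -5.00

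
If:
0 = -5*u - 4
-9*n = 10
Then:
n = -10/9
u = -4/5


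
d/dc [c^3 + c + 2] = 3*c^2 + 1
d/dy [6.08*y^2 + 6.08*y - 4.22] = 12.16*y + 6.08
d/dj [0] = 0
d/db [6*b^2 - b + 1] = 12*b - 1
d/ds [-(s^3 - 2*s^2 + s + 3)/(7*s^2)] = (-s^3 + s + 6)/(7*s^3)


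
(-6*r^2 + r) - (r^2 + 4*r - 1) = -7*r^2 - 3*r + 1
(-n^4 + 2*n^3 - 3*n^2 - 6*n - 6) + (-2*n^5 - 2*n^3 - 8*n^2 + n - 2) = -2*n^5 - n^4 - 11*n^2 - 5*n - 8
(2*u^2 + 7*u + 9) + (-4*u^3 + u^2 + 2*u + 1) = -4*u^3 + 3*u^2 + 9*u + 10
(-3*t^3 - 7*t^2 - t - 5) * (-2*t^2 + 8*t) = 6*t^5 - 10*t^4 - 54*t^3 + 2*t^2 - 40*t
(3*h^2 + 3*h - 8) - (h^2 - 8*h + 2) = 2*h^2 + 11*h - 10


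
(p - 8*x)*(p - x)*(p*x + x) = p^3*x - 9*p^2*x^2 + p^2*x + 8*p*x^3 - 9*p*x^2 + 8*x^3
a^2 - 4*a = a*(a - 4)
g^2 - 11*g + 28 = (g - 7)*(g - 4)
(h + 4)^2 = h^2 + 8*h + 16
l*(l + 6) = l^2 + 6*l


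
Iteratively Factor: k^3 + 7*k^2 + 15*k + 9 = (k + 3)*(k^2 + 4*k + 3) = (k + 1)*(k + 3)*(k + 3)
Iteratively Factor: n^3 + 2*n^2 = (n)*(n^2 + 2*n) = n^2*(n + 2)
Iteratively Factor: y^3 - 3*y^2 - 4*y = (y)*(y^2 - 3*y - 4) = y*(y - 4)*(y + 1)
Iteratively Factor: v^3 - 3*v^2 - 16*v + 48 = (v + 4)*(v^2 - 7*v + 12) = (v - 3)*(v + 4)*(v - 4)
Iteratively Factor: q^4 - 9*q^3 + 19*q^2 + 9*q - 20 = (q + 1)*(q^3 - 10*q^2 + 29*q - 20) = (q - 1)*(q + 1)*(q^2 - 9*q + 20) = (q - 4)*(q - 1)*(q + 1)*(q - 5)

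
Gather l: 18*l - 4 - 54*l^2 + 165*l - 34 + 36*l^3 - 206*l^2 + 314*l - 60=36*l^3 - 260*l^2 + 497*l - 98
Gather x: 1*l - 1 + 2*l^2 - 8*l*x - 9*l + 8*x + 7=2*l^2 - 8*l + x*(8 - 8*l) + 6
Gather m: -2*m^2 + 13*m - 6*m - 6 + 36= -2*m^2 + 7*m + 30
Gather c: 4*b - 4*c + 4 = 4*b - 4*c + 4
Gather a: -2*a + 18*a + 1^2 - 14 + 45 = 16*a + 32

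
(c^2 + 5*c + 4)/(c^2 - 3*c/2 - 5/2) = 2*(c + 4)/(2*c - 5)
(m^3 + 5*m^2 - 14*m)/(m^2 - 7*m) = (m^2 + 5*m - 14)/(m - 7)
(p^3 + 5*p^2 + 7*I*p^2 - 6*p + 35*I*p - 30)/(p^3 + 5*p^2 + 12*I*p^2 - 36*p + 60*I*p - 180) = (p + I)/(p + 6*I)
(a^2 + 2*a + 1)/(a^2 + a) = (a + 1)/a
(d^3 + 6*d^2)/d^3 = (d + 6)/d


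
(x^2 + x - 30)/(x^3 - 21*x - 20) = (x + 6)/(x^2 + 5*x + 4)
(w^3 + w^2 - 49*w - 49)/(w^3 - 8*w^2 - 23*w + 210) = (w^2 + 8*w + 7)/(w^2 - w - 30)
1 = 1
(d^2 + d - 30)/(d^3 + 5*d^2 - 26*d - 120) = 1/(d + 4)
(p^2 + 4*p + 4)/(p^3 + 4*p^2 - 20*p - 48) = (p + 2)/(p^2 + 2*p - 24)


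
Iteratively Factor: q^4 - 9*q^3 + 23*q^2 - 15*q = (q - 1)*(q^3 - 8*q^2 + 15*q) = q*(q - 1)*(q^2 - 8*q + 15) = q*(q - 3)*(q - 1)*(q - 5)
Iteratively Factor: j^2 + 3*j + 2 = (j + 2)*(j + 1)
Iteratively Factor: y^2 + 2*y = (y + 2)*(y)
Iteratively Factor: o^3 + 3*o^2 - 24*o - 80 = (o - 5)*(o^2 + 8*o + 16) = (o - 5)*(o + 4)*(o + 4)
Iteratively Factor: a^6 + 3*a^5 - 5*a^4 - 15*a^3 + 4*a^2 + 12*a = (a - 2)*(a^5 + 5*a^4 + 5*a^3 - 5*a^2 - 6*a) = (a - 2)*(a + 1)*(a^4 + 4*a^3 + a^2 - 6*a) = (a - 2)*(a + 1)*(a + 2)*(a^3 + 2*a^2 - 3*a) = a*(a - 2)*(a + 1)*(a + 2)*(a^2 + 2*a - 3) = a*(a - 2)*(a - 1)*(a + 1)*(a + 2)*(a + 3)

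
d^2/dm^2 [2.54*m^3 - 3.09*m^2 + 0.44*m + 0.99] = 15.24*m - 6.18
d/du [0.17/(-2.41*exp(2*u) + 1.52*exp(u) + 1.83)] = (0.8194*exp(u) - 0.2584)*exp(u)/(-2.41*exp(2*u) + 1.52*exp(u) + 1.83)^2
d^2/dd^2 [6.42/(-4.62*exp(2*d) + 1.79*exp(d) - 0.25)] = (-6.42*(9.24*exp(d) - 1.79)*(18.48*exp(d) - 3.58)*exp(d) + (118.6416*exp(d) - 11.4918)*(4.62*exp(2*d) - 1.79*exp(d) + 0.25))*exp(d)/(4.62*exp(2*d) - 1.79*exp(d) + 0.25)^3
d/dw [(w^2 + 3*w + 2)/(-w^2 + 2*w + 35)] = (5*w^2 + 74*w + 101)/(w^4 - 4*w^3 - 66*w^2 + 140*w + 1225)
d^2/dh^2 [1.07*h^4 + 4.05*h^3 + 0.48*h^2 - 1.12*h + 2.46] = 12.84*h^2 + 24.3*h + 0.96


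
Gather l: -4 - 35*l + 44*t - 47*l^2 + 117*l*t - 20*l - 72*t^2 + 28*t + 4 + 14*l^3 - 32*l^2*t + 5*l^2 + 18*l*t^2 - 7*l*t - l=14*l^3 + l^2*(-32*t - 42) + l*(18*t^2 + 110*t - 56) - 72*t^2 + 72*t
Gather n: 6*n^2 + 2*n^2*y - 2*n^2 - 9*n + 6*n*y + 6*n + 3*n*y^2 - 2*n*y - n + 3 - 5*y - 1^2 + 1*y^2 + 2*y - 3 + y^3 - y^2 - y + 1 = n^2*(2*y + 4) + n*(3*y^2 + 4*y - 4) + y^3 - 4*y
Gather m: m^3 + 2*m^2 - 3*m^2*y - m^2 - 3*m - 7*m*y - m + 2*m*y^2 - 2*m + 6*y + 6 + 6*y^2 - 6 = m^3 + m^2*(1 - 3*y) + m*(2*y^2 - 7*y - 6) + 6*y^2 + 6*y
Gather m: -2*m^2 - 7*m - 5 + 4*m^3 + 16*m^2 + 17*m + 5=4*m^3 + 14*m^2 + 10*m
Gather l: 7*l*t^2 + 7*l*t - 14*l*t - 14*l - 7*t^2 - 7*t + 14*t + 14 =l*(7*t^2 - 7*t - 14) - 7*t^2 + 7*t + 14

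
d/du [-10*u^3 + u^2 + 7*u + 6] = -30*u^2 + 2*u + 7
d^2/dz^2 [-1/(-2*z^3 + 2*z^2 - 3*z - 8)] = 2*(2*(1 - 3*z)*(2*z^3 - 2*z^2 + 3*z + 8) + (6*z^2 - 4*z + 3)^2)/(2*z^3 - 2*z^2 + 3*z + 8)^3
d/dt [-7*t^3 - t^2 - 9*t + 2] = -21*t^2 - 2*t - 9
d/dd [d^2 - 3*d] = 2*d - 3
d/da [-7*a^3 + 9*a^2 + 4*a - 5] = -21*a^2 + 18*a + 4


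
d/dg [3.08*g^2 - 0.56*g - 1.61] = 6.16*g - 0.56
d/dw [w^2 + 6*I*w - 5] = 2*w + 6*I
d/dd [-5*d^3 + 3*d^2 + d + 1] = -15*d^2 + 6*d + 1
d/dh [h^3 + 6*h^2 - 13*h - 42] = 3*h^2 + 12*h - 13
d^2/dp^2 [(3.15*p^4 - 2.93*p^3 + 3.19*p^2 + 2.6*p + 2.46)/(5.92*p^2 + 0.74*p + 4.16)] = (220.79232*p^6 + 82.7971200000001*p^5 + 475.80372*p^4 + 450.549592*p^3 + 645.953664*p^2 - 623.75616*p - 24.069584)/(207.474688*p^6 + 77.803008*p^5 + 447.104448*p^4 + 109.749992*p^3 + 314.181504*p^2 + 38.418432*p + 71.991296)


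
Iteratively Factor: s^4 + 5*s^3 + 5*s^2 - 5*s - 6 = (s - 1)*(s^3 + 6*s^2 + 11*s + 6) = (s - 1)*(s + 2)*(s^2 + 4*s + 3) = (s - 1)*(s + 1)*(s + 2)*(s + 3)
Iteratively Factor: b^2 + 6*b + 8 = (b + 2)*(b + 4)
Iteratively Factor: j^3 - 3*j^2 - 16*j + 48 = (j - 3)*(j^2 - 16) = (j - 3)*(j + 4)*(j - 4)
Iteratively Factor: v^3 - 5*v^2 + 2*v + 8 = (v - 2)*(v^2 - 3*v - 4) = (v - 4)*(v - 2)*(v + 1)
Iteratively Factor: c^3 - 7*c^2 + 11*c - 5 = (c - 5)*(c^2 - 2*c + 1) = (c - 5)*(c - 1)*(c - 1)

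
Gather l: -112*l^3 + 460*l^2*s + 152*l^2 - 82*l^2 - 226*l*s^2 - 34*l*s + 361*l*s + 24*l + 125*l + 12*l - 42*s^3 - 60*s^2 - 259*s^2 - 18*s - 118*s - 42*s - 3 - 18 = -112*l^3 + l^2*(460*s + 70) + l*(-226*s^2 + 327*s + 161) - 42*s^3 - 319*s^2 - 178*s - 21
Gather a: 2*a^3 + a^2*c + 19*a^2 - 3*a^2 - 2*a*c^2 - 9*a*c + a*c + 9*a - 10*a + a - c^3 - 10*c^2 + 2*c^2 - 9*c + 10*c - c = 2*a^3 + a^2*(c + 16) + a*(-2*c^2 - 8*c) - c^3 - 8*c^2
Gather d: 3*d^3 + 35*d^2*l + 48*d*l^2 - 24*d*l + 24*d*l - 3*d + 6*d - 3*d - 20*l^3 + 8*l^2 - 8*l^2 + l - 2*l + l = 3*d^3 + 35*d^2*l + 48*d*l^2 - 20*l^3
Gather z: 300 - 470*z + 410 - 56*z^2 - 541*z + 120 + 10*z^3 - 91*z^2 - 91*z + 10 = 10*z^3 - 147*z^2 - 1102*z + 840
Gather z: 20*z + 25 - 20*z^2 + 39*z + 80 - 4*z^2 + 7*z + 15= -24*z^2 + 66*z + 120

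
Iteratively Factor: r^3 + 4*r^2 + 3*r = (r)*(r^2 + 4*r + 3) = r*(r + 1)*(r + 3)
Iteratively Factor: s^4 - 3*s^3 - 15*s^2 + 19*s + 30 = (s - 2)*(s^3 - s^2 - 17*s - 15) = (s - 2)*(s + 3)*(s^2 - 4*s - 5) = (s - 2)*(s + 1)*(s + 3)*(s - 5)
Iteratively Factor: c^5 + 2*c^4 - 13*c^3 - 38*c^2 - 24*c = (c + 2)*(c^4 - 13*c^2 - 12*c) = (c + 2)*(c + 3)*(c^3 - 3*c^2 - 4*c) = (c - 4)*(c + 2)*(c + 3)*(c^2 + c) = c*(c - 4)*(c + 2)*(c + 3)*(c + 1)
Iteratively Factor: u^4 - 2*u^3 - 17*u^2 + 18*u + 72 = (u - 3)*(u^3 + u^2 - 14*u - 24) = (u - 3)*(u + 3)*(u^2 - 2*u - 8) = (u - 4)*(u - 3)*(u + 3)*(u + 2)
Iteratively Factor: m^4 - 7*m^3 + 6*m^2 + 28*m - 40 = (m + 2)*(m^3 - 9*m^2 + 24*m - 20) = (m - 2)*(m + 2)*(m^2 - 7*m + 10) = (m - 2)^2*(m + 2)*(m - 5)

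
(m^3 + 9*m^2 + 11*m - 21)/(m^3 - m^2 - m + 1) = (m^2 + 10*m + 21)/(m^2 - 1)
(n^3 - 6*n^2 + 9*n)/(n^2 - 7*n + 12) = n*(n - 3)/(n - 4)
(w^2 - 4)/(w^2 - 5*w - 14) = (w - 2)/(w - 7)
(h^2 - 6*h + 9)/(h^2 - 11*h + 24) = (h - 3)/(h - 8)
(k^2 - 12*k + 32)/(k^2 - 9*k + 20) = (k - 8)/(k - 5)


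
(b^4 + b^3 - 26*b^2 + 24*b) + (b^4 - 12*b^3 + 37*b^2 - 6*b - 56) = 2*b^4 - 11*b^3 + 11*b^2 + 18*b - 56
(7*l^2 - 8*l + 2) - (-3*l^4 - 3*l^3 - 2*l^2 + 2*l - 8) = 3*l^4 + 3*l^3 + 9*l^2 - 10*l + 10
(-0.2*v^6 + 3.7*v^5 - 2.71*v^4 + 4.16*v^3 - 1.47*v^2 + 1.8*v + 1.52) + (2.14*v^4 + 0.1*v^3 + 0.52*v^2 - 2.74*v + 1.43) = -0.2*v^6 + 3.7*v^5 - 0.57*v^4 + 4.26*v^3 - 0.95*v^2 - 0.94*v + 2.95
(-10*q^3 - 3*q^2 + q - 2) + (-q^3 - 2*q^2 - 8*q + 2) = -11*q^3 - 5*q^2 - 7*q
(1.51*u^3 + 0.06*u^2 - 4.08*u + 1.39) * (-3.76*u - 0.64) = -5.6776*u^4 - 1.192*u^3 + 15.3024*u^2 - 2.6152*u - 0.8896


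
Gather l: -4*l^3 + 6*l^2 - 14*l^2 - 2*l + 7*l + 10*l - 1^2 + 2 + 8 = -4*l^3 - 8*l^2 + 15*l + 9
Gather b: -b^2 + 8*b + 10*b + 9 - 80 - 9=-b^2 + 18*b - 80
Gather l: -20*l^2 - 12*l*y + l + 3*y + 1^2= -20*l^2 + l*(1 - 12*y) + 3*y + 1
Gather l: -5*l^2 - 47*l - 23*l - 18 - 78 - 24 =-5*l^2 - 70*l - 120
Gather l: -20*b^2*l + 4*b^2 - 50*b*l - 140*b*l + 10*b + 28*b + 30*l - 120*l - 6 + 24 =4*b^2 + 38*b + l*(-20*b^2 - 190*b - 90) + 18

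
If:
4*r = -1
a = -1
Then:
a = -1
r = -1/4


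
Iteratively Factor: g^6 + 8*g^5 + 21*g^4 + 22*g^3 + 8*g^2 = (g + 1)*(g^5 + 7*g^4 + 14*g^3 + 8*g^2) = (g + 1)*(g + 4)*(g^4 + 3*g^3 + 2*g^2) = g*(g + 1)*(g + 4)*(g^3 + 3*g^2 + 2*g) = g^2*(g + 1)*(g + 4)*(g^2 + 3*g + 2) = g^2*(g + 1)*(g + 2)*(g + 4)*(g + 1)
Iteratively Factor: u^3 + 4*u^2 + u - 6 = (u + 3)*(u^2 + u - 2) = (u - 1)*(u + 3)*(u + 2)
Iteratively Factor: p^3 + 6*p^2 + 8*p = (p + 4)*(p^2 + 2*p) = (p + 2)*(p + 4)*(p)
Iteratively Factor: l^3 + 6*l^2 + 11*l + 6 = (l + 1)*(l^2 + 5*l + 6) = (l + 1)*(l + 3)*(l + 2)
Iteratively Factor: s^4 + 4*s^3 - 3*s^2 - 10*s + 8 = (s + 2)*(s^3 + 2*s^2 - 7*s + 4) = (s - 1)*(s + 2)*(s^2 + 3*s - 4) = (s - 1)^2*(s + 2)*(s + 4)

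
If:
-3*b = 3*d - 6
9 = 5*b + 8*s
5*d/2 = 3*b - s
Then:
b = 1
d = 1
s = 1/2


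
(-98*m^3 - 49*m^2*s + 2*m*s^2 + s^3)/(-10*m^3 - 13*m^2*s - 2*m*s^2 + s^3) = (-49*m^2 + s^2)/(-5*m^2 - 4*m*s + s^2)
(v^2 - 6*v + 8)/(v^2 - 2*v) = (v - 4)/v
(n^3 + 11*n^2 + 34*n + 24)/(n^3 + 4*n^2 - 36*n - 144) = (n + 1)/(n - 6)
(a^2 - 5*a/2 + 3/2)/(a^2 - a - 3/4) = 2*(a - 1)/(2*a + 1)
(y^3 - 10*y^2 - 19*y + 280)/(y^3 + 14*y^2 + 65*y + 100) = (y^2 - 15*y + 56)/(y^2 + 9*y + 20)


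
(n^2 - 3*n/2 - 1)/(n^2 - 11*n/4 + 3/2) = 2*(2*n + 1)/(4*n - 3)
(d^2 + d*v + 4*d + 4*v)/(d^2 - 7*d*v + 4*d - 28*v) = (-d - v)/(-d + 7*v)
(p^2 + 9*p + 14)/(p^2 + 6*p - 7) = (p + 2)/(p - 1)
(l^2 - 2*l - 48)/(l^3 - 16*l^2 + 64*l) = (l + 6)/(l*(l - 8))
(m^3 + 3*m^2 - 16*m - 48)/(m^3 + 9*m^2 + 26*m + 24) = (m - 4)/(m + 2)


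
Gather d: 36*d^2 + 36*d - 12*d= 36*d^2 + 24*d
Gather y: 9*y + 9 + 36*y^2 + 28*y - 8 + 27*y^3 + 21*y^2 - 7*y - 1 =27*y^3 + 57*y^2 + 30*y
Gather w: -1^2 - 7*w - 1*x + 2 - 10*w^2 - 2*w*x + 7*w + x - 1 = -10*w^2 - 2*w*x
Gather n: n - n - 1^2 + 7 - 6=0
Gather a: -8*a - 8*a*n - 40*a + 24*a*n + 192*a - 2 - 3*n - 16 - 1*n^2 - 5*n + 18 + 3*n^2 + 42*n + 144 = a*(16*n + 144) + 2*n^2 + 34*n + 144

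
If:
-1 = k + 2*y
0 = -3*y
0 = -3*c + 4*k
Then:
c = -4/3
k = -1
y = 0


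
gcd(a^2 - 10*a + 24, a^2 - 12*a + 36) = a - 6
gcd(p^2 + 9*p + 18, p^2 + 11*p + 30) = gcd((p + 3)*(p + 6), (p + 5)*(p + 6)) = p + 6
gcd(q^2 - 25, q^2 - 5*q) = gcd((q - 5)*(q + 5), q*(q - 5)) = q - 5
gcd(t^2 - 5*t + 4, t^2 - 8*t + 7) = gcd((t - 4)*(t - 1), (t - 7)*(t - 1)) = t - 1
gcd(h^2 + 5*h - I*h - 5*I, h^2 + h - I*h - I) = h - I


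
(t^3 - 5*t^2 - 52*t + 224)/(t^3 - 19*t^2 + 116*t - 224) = (t + 7)/(t - 7)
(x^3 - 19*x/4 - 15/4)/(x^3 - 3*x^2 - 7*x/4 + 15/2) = (x + 1)/(x - 2)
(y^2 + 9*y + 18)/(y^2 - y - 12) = (y + 6)/(y - 4)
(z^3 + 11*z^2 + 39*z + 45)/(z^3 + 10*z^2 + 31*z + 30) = (z + 3)/(z + 2)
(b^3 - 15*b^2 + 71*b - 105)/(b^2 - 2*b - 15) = (b^2 - 10*b + 21)/(b + 3)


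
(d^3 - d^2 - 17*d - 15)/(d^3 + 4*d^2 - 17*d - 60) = (d^2 - 4*d - 5)/(d^2 + d - 20)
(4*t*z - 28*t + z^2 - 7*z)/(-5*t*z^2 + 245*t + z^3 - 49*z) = (4*t + z)/(-5*t*z - 35*t + z^2 + 7*z)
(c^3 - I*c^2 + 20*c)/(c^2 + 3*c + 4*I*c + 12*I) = c*(c - 5*I)/(c + 3)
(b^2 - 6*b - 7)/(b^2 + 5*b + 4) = (b - 7)/(b + 4)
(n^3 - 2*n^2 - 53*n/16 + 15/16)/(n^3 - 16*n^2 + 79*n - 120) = (n^2 + n - 5/16)/(n^2 - 13*n + 40)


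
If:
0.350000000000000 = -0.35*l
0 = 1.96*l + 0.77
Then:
No Solution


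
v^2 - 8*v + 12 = (v - 6)*(v - 2)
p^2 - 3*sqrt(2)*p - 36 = (p - 6*sqrt(2))*(p + 3*sqrt(2))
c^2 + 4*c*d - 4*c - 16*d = (c - 4)*(c + 4*d)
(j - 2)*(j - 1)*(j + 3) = j^3 - 7*j + 6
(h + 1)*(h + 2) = h^2 + 3*h + 2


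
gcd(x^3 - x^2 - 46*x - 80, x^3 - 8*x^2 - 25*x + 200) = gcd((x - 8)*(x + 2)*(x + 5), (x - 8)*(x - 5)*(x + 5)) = x^2 - 3*x - 40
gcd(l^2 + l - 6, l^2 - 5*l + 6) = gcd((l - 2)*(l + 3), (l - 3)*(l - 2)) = l - 2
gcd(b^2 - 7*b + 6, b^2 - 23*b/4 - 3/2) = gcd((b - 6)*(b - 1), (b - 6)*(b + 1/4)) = b - 6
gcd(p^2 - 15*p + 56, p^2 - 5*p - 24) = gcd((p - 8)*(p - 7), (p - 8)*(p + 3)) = p - 8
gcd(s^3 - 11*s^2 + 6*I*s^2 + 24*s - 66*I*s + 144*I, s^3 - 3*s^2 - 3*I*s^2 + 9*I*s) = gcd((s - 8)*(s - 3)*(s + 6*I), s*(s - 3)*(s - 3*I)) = s - 3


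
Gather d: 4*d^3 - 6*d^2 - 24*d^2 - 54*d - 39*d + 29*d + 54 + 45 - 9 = 4*d^3 - 30*d^2 - 64*d + 90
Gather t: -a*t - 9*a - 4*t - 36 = -9*a + t*(-a - 4) - 36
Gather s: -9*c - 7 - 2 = -9*c - 9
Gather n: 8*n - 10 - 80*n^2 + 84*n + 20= -80*n^2 + 92*n + 10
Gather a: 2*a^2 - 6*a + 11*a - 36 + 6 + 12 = 2*a^2 + 5*a - 18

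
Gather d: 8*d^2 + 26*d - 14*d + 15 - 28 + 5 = 8*d^2 + 12*d - 8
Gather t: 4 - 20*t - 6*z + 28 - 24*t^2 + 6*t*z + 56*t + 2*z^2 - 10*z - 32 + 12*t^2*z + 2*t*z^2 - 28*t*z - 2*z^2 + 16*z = t^2*(12*z - 24) + t*(2*z^2 - 22*z + 36)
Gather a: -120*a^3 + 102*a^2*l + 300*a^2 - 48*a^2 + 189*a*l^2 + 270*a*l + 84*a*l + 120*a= -120*a^3 + a^2*(102*l + 252) + a*(189*l^2 + 354*l + 120)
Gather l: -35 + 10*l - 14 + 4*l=14*l - 49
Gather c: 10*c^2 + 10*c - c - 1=10*c^2 + 9*c - 1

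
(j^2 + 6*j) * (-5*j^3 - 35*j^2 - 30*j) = -5*j^5 - 65*j^4 - 240*j^3 - 180*j^2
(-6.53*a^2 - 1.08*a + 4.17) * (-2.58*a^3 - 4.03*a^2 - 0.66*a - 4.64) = 16.8474*a^5 + 29.1023*a^4 - 2.0964*a^3 + 14.2069*a^2 + 2.259*a - 19.3488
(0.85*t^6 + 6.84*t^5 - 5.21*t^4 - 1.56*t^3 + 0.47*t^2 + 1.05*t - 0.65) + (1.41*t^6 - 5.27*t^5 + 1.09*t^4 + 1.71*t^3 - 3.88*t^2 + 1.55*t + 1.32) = 2.26*t^6 + 1.57*t^5 - 4.12*t^4 + 0.15*t^3 - 3.41*t^2 + 2.6*t + 0.67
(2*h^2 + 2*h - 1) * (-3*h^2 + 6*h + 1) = -6*h^4 + 6*h^3 + 17*h^2 - 4*h - 1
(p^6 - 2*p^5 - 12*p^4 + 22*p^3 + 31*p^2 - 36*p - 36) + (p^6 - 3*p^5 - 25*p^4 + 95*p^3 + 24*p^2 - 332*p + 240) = 2*p^6 - 5*p^5 - 37*p^4 + 117*p^3 + 55*p^2 - 368*p + 204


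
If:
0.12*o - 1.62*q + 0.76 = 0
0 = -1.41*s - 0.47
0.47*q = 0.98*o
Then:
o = 0.23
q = 0.49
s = -0.33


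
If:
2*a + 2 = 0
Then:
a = -1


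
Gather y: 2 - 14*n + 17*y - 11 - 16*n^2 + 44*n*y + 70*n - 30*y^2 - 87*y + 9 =-16*n^2 + 56*n - 30*y^2 + y*(44*n - 70)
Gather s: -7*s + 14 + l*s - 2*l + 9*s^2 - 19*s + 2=-2*l + 9*s^2 + s*(l - 26) + 16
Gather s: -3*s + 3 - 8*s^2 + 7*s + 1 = -8*s^2 + 4*s + 4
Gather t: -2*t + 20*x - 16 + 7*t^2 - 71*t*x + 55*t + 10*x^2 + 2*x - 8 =7*t^2 + t*(53 - 71*x) + 10*x^2 + 22*x - 24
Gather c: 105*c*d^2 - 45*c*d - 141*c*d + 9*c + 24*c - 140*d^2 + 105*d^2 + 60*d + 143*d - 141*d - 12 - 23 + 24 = c*(105*d^2 - 186*d + 33) - 35*d^2 + 62*d - 11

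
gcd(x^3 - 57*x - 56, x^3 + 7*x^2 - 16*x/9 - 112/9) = x + 7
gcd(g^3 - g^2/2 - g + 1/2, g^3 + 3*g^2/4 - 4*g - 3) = 1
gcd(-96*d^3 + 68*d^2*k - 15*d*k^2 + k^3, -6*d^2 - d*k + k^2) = 3*d - k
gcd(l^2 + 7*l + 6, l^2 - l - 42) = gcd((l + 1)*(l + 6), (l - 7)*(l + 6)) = l + 6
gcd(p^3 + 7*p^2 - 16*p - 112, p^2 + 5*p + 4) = p + 4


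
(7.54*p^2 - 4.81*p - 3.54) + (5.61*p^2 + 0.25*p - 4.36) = 13.15*p^2 - 4.56*p - 7.9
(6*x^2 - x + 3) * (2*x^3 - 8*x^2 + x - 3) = 12*x^5 - 50*x^4 + 20*x^3 - 43*x^2 + 6*x - 9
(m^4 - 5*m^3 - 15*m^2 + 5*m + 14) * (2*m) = 2*m^5 - 10*m^4 - 30*m^3 + 10*m^2 + 28*m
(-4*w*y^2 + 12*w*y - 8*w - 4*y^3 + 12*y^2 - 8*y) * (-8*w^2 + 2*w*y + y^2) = 32*w^3*y^2 - 96*w^3*y + 64*w^3 + 24*w^2*y^3 - 72*w^2*y^2 + 48*w^2*y - 12*w*y^4 + 36*w*y^3 - 24*w*y^2 - 4*y^5 + 12*y^4 - 8*y^3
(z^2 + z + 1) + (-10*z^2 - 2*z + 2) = -9*z^2 - z + 3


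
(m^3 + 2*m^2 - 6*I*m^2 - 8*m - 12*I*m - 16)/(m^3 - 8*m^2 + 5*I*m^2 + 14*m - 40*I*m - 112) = (m^2 + m*(2 - 4*I) - 8*I)/(m^2 + m*(-8 + 7*I) - 56*I)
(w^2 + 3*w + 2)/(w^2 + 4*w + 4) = (w + 1)/(w + 2)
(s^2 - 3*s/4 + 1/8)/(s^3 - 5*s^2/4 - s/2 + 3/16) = 2*(2*s - 1)/(4*s^2 - 4*s - 3)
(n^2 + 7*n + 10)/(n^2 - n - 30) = (n + 2)/(n - 6)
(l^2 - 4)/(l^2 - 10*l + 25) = (l^2 - 4)/(l^2 - 10*l + 25)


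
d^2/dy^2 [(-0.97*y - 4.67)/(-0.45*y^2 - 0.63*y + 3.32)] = ((0.9*y + 0.63)*(0.97*y + 4.67)*(1.8*y + 1.26) - (2.619*y + 5.4252)*(0.45*y^2 + 0.63*y - 3.32))/(0.45*y^2 + 0.63*y - 3.32)^3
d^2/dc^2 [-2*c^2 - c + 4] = -4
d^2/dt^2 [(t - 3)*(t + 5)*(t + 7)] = 6*t + 18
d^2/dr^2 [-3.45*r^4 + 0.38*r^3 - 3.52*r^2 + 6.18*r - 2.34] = -41.4*r^2 + 2.28*r - 7.04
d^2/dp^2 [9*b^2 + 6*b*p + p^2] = 2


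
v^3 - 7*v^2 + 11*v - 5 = (v - 5)*(v - 1)^2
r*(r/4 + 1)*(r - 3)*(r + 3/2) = r^4/4 + 5*r^3/8 - 21*r^2/8 - 9*r/2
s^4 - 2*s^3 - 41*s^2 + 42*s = s*(s - 7)*(s - 1)*(s + 6)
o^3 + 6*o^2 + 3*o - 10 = (o - 1)*(o + 2)*(o + 5)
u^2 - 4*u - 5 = (u - 5)*(u + 1)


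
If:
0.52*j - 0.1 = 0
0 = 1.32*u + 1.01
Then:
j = 0.19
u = -0.77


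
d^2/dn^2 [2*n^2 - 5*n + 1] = 4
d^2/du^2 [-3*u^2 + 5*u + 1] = -6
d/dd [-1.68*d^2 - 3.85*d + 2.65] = -3.36*d - 3.85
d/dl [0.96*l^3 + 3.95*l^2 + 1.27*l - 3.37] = 2.88*l^2 + 7.9*l + 1.27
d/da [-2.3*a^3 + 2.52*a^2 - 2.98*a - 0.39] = -6.9*a^2 + 5.04*a - 2.98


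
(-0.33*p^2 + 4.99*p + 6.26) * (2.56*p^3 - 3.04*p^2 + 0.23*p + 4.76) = -0.8448*p^5 + 13.7776*p^4 + 0.7801*p^3 - 19.4535*p^2 + 25.1922*p + 29.7976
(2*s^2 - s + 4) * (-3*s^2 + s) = -6*s^4 + 5*s^3 - 13*s^2 + 4*s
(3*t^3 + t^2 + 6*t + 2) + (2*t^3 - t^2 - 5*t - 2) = 5*t^3 + t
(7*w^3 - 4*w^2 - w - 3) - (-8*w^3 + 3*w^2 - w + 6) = 15*w^3 - 7*w^2 - 9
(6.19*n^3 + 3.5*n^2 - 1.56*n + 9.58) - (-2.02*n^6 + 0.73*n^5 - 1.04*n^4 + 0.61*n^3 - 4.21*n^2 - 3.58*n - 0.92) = 2.02*n^6 - 0.73*n^5 + 1.04*n^4 + 5.58*n^3 + 7.71*n^2 + 2.02*n + 10.5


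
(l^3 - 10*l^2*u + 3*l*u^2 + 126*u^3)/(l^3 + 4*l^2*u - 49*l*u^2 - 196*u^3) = (l^2 - 3*l*u - 18*u^2)/(l^2 + 11*l*u + 28*u^2)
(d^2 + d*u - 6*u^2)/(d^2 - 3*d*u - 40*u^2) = (-d^2 - d*u + 6*u^2)/(-d^2 + 3*d*u + 40*u^2)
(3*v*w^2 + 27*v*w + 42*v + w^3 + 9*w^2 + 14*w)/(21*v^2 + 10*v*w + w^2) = (w^2 + 9*w + 14)/(7*v + w)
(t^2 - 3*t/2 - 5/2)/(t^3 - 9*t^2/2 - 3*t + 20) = (t + 1)/(t^2 - 2*t - 8)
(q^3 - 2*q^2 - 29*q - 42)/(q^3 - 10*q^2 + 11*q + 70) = (q + 3)/(q - 5)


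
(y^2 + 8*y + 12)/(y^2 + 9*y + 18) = (y + 2)/(y + 3)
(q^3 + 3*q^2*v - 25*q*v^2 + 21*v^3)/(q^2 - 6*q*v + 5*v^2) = (q^2 + 4*q*v - 21*v^2)/(q - 5*v)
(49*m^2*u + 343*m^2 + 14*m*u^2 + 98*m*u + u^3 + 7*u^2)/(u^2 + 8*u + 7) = (49*m^2 + 14*m*u + u^2)/(u + 1)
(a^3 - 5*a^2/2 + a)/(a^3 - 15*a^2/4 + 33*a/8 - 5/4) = 4*a/(4*a - 5)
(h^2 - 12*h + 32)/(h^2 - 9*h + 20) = (h - 8)/(h - 5)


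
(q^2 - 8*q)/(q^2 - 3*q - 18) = q*(8 - q)/(-q^2 + 3*q + 18)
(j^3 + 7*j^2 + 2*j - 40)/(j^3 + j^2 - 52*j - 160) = (j - 2)/(j - 8)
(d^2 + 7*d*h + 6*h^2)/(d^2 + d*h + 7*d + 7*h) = (d + 6*h)/(d + 7)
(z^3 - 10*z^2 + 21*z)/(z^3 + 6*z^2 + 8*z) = (z^2 - 10*z + 21)/(z^2 + 6*z + 8)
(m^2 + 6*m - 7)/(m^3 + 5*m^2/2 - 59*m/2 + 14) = 2*(m - 1)/(2*m^2 - 9*m + 4)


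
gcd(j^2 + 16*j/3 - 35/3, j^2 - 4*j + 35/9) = j - 5/3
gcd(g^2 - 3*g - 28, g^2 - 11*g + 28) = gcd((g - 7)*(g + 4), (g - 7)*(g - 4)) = g - 7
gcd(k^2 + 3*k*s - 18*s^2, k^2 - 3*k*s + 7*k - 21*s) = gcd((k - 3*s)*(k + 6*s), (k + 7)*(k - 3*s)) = -k + 3*s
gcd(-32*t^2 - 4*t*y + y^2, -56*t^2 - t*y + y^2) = -8*t + y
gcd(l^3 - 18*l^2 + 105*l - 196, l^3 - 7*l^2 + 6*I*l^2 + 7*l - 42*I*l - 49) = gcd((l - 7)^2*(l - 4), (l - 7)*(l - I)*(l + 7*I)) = l - 7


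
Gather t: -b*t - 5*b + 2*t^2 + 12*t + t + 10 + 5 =-5*b + 2*t^2 + t*(13 - b) + 15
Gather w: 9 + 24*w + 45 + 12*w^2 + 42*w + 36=12*w^2 + 66*w + 90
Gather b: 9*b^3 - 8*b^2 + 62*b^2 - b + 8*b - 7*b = 9*b^3 + 54*b^2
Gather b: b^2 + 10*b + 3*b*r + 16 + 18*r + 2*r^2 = b^2 + b*(3*r + 10) + 2*r^2 + 18*r + 16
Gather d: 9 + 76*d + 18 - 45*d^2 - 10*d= -45*d^2 + 66*d + 27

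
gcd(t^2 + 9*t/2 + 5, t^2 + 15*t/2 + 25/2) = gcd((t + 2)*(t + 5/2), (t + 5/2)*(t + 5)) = t + 5/2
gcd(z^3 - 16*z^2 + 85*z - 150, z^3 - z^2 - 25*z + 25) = z - 5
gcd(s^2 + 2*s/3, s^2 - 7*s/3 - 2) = s + 2/3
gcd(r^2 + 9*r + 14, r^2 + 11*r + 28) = r + 7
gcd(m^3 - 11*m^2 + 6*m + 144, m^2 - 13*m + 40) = m - 8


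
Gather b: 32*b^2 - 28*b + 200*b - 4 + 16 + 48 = 32*b^2 + 172*b + 60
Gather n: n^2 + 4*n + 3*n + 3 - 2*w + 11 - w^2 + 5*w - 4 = n^2 + 7*n - w^2 + 3*w + 10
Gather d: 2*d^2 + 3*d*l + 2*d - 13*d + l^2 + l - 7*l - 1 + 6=2*d^2 + d*(3*l - 11) + l^2 - 6*l + 5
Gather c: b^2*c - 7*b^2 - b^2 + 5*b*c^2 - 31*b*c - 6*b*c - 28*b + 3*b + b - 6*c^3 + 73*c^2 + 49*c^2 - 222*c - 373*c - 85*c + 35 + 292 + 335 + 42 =-8*b^2 - 24*b - 6*c^3 + c^2*(5*b + 122) + c*(b^2 - 37*b - 680) + 704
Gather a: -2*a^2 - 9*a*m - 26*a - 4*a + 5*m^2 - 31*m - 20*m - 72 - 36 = -2*a^2 + a*(-9*m - 30) + 5*m^2 - 51*m - 108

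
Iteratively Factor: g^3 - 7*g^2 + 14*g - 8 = (g - 4)*(g^2 - 3*g + 2) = (g - 4)*(g - 2)*(g - 1)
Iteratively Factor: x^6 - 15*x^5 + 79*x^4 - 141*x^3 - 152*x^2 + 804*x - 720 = (x - 3)*(x^5 - 12*x^4 + 43*x^3 - 12*x^2 - 188*x + 240) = (x - 3)*(x + 2)*(x^4 - 14*x^3 + 71*x^2 - 154*x + 120) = (x - 5)*(x - 3)*(x + 2)*(x^3 - 9*x^2 + 26*x - 24) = (x - 5)*(x - 3)*(x - 2)*(x + 2)*(x^2 - 7*x + 12) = (x - 5)*(x - 3)^2*(x - 2)*(x + 2)*(x - 4)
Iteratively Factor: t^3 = (t)*(t^2) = t^2*(t)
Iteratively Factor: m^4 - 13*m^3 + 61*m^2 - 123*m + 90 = (m - 5)*(m^3 - 8*m^2 + 21*m - 18) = (m - 5)*(m - 2)*(m^2 - 6*m + 9) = (m - 5)*(m - 3)*(m - 2)*(m - 3)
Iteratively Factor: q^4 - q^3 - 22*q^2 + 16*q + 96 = (q - 4)*(q^3 + 3*q^2 - 10*q - 24) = (q - 4)*(q + 4)*(q^2 - q - 6) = (q - 4)*(q - 3)*(q + 4)*(q + 2)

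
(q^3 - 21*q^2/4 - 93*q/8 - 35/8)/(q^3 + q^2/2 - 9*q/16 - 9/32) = 4*(4*q^2 - 23*q - 35)/(16*q^2 - 9)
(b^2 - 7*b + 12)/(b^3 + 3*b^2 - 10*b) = (b^2 - 7*b + 12)/(b*(b^2 + 3*b - 10))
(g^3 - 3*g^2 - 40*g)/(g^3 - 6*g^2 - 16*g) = (g + 5)/(g + 2)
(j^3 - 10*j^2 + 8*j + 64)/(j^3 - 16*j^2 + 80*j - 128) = (j + 2)/(j - 4)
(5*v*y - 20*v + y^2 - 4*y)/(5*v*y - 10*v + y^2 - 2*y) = (y - 4)/(y - 2)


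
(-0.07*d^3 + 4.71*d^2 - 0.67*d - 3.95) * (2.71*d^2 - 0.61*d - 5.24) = -0.1897*d^5 + 12.8068*d^4 - 4.322*d^3 - 34.9762*d^2 + 5.9203*d + 20.698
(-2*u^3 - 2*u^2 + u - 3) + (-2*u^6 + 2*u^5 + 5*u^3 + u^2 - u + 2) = -2*u^6 + 2*u^5 + 3*u^3 - u^2 - 1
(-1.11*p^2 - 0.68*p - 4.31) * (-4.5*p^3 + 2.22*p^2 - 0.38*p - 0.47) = 4.995*p^5 + 0.5958*p^4 + 18.3072*p^3 - 8.7881*p^2 + 1.9574*p + 2.0257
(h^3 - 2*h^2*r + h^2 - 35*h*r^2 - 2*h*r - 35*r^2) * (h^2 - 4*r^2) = h^5 - 2*h^4*r + h^4 - 39*h^3*r^2 - 2*h^3*r + 8*h^2*r^3 - 39*h^2*r^2 + 140*h*r^4 + 8*h*r^3 + 140*r^4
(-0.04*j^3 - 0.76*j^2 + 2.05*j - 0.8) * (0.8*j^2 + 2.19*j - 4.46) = -0.032*j^5 - 0.6956*j^4 + 0.154*j^3 + 7.2391*j^2 - 10.895*j + 3.568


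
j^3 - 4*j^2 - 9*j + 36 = (j - 4)*(j - 3)*(j + 3)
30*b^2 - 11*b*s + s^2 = (-6*b + s)*(-5*b + s)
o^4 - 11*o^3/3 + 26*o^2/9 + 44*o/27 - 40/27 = (o - 2)*(o - 5/3)*(o - 2/3)*(o + 2/3)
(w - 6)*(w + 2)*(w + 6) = w^3 + 2*w^2 - 36*w - 72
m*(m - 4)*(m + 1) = m^3 - 3*m^2 - 4*m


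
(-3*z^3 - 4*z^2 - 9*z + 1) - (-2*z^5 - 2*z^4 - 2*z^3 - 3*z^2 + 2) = 2*z^5 + 2*z^4 - z^3 - z^2 - 9*z - 1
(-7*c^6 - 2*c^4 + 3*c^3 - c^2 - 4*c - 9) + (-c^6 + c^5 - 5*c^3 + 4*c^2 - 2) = -8*c^6 + c^5 - 2*c^4 - 2*c^3 + 3*c^2 - 4*c - 11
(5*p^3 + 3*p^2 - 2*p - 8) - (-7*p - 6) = 5*p^3 + 3*p^2 + 5*p - 2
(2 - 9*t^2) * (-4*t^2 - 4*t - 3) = 36*t^4 + 36*t^3 + 19*t^2 - 8*t - 6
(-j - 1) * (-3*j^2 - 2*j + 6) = 3*j^3 + 5*j^2 - 4*j - 6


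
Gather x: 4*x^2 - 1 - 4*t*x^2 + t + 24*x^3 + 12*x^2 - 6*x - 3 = t + 24*x^3 + x^2*(16 - 4*t) - 6*x - 4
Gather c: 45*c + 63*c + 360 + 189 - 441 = 108*c + 108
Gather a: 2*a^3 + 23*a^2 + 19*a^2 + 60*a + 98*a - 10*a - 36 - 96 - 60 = 2*a^3 + 42*a^2 + 148*a - 192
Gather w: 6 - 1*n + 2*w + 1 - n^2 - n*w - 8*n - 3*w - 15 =-n^2 - 9*n + w*(-n - 1) - 8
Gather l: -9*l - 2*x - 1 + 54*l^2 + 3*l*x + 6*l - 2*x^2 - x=54*l^2 + l*(3*x - 3) - 2*x^2 - 3*x - 1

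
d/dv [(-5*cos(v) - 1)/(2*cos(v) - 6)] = -8*sin(v)/(cos(v) - 3)^2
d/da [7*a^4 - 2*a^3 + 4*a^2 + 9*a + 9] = 28*a^3 - 6*a^2 + 8*a + 9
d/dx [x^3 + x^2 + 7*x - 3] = 3*x^2 + 2*x + 7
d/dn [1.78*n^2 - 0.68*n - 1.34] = 3.56*n - 0.68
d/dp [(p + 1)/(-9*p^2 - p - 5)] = (-9*p^2 - p + (p + 1)*(18*p + 1) - 5)/(9*p^2 + p + 5)^2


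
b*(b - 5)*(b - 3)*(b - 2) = b^4 - 10*b^3 + 31*b^2 - 30*b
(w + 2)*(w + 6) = w^2 + 8*w + 12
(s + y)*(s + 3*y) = s^2 + 4*s*y + 3*y^2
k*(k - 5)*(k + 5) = k^3 - 25*k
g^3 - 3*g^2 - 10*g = g*(g - 5)*(g + 2)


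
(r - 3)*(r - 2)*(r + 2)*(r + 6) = r^4 + 3*r^3 - 22*r^2 - 12*r + 72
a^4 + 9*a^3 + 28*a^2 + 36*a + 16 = (a + 1)*(a + 2)^2*(a + 4)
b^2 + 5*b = b*(b + 5)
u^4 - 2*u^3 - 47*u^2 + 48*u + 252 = (u - 7)*(u - 3)*(u + 2)*(u + 6)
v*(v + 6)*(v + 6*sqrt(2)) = v^3 + 6*v^2 + 6*sqrt(2)*v^2 + 36*sqrt(2)*v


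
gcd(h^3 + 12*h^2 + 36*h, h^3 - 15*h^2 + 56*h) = h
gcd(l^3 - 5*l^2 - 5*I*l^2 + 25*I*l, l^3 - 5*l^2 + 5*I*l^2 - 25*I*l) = l^2 - 5*l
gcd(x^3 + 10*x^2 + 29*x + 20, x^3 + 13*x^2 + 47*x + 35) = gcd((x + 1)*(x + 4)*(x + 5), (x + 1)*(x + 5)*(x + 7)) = x^2 + 6*x + 5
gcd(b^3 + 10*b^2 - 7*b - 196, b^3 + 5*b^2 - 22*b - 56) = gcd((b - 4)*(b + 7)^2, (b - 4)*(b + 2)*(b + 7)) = b^2 + 3*b - 28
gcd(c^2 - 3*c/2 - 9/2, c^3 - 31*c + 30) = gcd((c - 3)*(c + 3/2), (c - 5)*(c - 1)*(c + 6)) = 1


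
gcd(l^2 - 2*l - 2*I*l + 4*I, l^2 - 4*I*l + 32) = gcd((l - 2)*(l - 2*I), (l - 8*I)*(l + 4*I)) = 1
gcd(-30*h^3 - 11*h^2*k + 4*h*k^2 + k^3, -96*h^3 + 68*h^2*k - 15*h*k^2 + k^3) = 3*h - k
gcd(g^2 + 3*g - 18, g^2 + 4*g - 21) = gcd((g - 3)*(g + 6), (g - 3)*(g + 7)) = g - 3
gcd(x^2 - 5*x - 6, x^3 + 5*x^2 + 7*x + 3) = x + 1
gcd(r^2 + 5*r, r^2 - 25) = r + 5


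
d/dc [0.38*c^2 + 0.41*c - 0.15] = 0.76*c + 0.41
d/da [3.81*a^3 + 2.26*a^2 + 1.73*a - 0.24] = 11.43*a^2 + 4.52*a + 1.73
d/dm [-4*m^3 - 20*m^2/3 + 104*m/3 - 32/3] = -12*m^2 - 40*m/3 + 104/3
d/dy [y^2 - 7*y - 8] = 2*y - 7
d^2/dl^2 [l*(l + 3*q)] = 2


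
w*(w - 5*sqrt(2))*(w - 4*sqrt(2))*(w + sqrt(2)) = w^4 - 8*sqrt(2)*w^3 + 22*w^2 + 40*sqrt(2)*w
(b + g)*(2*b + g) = 2*b^2 + 3*b*g + g^2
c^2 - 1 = (c - 1)*(c + 1)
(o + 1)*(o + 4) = o^2 + 5*o + 4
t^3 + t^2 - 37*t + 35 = (t - 5)*(t - 1)*(t + 7)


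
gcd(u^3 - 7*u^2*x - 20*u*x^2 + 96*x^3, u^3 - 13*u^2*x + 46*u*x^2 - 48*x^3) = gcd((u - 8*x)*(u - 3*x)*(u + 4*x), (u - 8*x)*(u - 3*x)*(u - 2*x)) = u^2 - 11*u*x + 24*x^2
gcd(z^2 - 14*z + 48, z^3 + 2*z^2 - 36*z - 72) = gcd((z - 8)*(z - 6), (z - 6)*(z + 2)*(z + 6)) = z - 6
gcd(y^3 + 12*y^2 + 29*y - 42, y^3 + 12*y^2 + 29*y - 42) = y^3 + 12*y^2 + 29*y - 42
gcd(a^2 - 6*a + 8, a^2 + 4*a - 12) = a - 2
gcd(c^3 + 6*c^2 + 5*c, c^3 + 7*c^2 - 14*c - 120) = c + 5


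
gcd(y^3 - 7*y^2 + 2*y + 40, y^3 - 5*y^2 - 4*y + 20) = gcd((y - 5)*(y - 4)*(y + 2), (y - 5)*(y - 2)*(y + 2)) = y^2 - 3*y - 10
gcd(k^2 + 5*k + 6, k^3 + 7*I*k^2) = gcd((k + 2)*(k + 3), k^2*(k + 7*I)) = 1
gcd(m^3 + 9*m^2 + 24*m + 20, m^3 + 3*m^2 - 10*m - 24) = m + 2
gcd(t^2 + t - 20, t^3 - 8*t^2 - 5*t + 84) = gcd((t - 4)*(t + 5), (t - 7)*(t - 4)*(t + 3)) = t - 4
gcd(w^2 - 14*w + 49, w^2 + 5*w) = 1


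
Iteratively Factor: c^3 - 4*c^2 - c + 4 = (c - 1)*(c^2 - 3*c - 4) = (c - 1)*(c + 1)*(c - 4)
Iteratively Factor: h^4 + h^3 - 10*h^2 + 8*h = (h + 4)*(h^3 - 3*h^2 + 2*h) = h*(h + 4)*(h^2 - 3*h + 2) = h*(h - 2)*(h + 4)*(h - 1)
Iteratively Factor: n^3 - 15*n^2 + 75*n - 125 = (n - 5)*(n^2 - 10*n + 25) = (n - 5)^2*(n - 5)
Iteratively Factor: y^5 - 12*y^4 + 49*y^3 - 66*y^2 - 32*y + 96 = (y + 1)*(y^4 - 13*y^3 + 62*y^2 - 128*y + 96) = (y - 4)*(y + 1)*(y^3 - 9*y^2 + 26*y - 24) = (y - 4)*(y - 2)*(y + 1)*(y^2 - 7*y + 12) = (y - 4)*(y - 3)*(y - 2)*(y + 1)*(y - 4)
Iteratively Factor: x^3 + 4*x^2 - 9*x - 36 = (x + 3)*(x^2 + x - 12) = (x + 3)*(x + 4)*(x - 3)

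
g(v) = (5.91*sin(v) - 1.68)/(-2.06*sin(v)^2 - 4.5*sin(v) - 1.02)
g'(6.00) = -1754.34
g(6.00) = -43.52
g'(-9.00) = 33.62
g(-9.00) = -8.49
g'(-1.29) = 0.61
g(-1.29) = -5.25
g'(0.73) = -0.39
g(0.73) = -0.46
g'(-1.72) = -0.38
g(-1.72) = -5.32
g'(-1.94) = -0.65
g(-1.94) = -5.19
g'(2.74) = 1.39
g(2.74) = -0.20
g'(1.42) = -0.02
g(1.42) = -0.56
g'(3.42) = 2770.91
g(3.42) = -54.06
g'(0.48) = -1.01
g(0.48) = -0.30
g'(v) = (4.12*sin(v)*cos(v) + 4.5*cos(v))*(5.91*sin(v) - 1.68)/(-2.06*sin(v)^2 - 4.5*sin(v) - 1.02)^2 + 5.91*cos(v)/(-2.06*sin(v)^2 - 4.5*sin(v) - 1.02)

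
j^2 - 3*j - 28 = (j - 7)*(j + 4)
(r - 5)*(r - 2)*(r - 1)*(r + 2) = r^4 - 6*r^3 + r^2 + 24*r - 20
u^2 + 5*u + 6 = (u + 2)*(u + 3)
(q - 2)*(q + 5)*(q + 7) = q^3 + 10*q^2 + 11*q - 70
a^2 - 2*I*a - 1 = (a - I)^2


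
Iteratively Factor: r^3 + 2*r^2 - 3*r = (r + 3)*(r^2 - r) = r*(r + 3)*(r - 1)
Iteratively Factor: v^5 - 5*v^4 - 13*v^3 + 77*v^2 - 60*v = (v)*(v^4 - 5*v^3 - 13*v^2 + 77*v - 60) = v*(v - 5)*(v^3 - 13*v + 12) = v*(v - 5)*(v - 3)*(v^2 + 3*v - 4) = v*(v - 5)*(v - 3)*(v - 1)*(v + 4)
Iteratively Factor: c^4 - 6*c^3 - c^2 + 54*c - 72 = (c - 3)*(c^3 - 3*c^2 - 10*c + 24) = (c - 3)*(c - 2)*(c^2 - c - 12) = (c - 4)*(c - 3)*(c - 2)*(c + 3)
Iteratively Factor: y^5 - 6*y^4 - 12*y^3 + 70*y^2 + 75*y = (y + 3)*(y^4 - 9*y^3 + 15*y^2 + 25*y) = (y + 1)*(y + 3)*(y^3 - 10*y^2 + 25*y) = (y - 5)*(y + 1)*(y + 3)*(y^2 - 5*y) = y*(y - 5)*(y + 1)*(y + 3)*(y - 5)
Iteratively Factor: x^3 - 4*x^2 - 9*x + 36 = (x - 4)*(x^2 - 9) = (x - 4)*(x + 3)*(x - 3)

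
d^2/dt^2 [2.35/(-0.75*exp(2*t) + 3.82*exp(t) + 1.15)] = (2.35*(1.5*exp(t) - 3.82)*(3.0*exp(t) - 7.64)*exp(t) + (7.05*exp(t) - 8.977)*(-0.75*exp(2*t) + 3.82*exp(t) + 1.15))*exp(t)/(-0.75*exp(2*t) + 3.82*exp(t) + 1.15)^3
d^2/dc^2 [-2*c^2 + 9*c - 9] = -4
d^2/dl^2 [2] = 0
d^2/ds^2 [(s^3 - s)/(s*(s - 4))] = 30/(s^3 - 12*s^2 + 48*s - 64)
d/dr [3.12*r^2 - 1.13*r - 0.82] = 6.24*r - 1.13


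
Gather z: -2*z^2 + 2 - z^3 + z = -z^3 - 2*z^2 + z + 2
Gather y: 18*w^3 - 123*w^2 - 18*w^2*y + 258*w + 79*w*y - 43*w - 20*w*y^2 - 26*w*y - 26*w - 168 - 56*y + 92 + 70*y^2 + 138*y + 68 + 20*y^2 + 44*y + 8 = 18*w^3 - 123*w^2 + 189*w + y^2*(90 - 20*w) + y*(-18*w^2 + 53*w + 126)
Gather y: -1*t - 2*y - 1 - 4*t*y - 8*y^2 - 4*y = -t - 8*y^2 + y*(-4*t - 6) - 1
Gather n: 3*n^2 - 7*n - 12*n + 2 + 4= 3*n^2 - 19*n + 6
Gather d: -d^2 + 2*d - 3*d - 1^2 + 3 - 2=-d^2 - d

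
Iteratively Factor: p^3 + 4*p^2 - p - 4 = (p + 4)*(p^2 - 1) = (p + 1)*(p + 4)*(p - 1)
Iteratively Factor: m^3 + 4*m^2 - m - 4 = (m - 1)*(m^2 + 5*m + 4) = (m - 1)*(m + 1)*(m + 4)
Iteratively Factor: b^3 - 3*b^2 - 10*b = (b)*(b^2 - 3*b - 10) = b*(b + 2)*(b - 5)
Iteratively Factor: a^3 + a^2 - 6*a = (a + 3)*(a^2 - 2*a) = (a - 2)*(a + 3)*(a)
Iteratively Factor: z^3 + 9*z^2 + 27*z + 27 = (z + 3)*(z^2 + 6*z + 9) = (z + 3)^2*(z + 3)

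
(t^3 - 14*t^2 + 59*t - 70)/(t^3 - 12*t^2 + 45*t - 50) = (t - 7)/(t - 5)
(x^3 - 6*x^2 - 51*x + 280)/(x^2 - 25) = (x^2 - x - 56)/(x + 5)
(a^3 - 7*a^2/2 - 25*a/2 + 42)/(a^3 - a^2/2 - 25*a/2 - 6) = (2*a^2 + a - 21)/(2*a^2 + 7*a + 3)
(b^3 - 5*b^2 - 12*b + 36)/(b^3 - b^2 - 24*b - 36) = (b - 2)/(b + 2)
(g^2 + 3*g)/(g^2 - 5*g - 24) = g/(g - 8)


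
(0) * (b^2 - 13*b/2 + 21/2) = 0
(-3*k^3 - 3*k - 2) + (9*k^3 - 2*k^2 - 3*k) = 6*k^3 - 2*k^2 - 6*k - 2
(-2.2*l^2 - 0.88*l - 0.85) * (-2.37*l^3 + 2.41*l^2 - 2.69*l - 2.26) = 5.214*l^5 - 3.2164*l^4 + 5.8117*l^3 + 5.2907*l^2 + 4.2753*l + 1.921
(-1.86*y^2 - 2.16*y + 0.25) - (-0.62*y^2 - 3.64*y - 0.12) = -1.24*y^2 + 1.48*y + 0.37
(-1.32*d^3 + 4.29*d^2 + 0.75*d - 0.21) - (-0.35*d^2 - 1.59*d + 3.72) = -1.32*d^3 + 4.64*d^2 + 2.34*d - 3.93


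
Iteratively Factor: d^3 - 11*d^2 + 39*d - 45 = (d - 3)*(d^2 - 8*d + 15) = (d - 3)^2*(d - 5)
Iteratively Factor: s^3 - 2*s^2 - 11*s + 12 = (s + 3)*(s^2 - 5*s + 4) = (s - 4)*(s + 3)*(s - 1)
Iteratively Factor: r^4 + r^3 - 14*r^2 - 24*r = (r + 2)*(r^3 - r^2 - 12*r) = (r - 4)*(r + 2)*(r^2 + 3*r) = r*(r - 4)*(r + 2)*(r + 3)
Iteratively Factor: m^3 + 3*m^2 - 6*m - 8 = (m - 2)*(m^2 + 5*m + 4) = (m - 2)*(m + 1)*(m + 4)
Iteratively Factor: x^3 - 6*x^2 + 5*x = (x)*(x^2 - 6*x + 5) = x*(x - 1)*(x - 5)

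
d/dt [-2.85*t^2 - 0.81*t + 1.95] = -5.7*t - 0.81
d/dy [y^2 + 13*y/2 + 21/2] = 2*y + 13/2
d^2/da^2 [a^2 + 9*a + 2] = 2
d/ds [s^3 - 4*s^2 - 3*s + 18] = 3*s^2 - 8*s - 3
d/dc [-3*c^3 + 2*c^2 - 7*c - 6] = -9*c^2 + 4*c - 7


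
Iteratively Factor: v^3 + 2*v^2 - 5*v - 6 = (v + 3)*(v^2 - v - 2) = (v + 1)*(v + 3)*(v - 2)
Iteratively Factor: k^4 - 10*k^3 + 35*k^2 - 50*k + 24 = (k - 1)*(k^3 - 9*k^2 + 26*k - 24) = (k - 4)*(k - 1)*(k^2 - 5*k + 6) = (k - 4)*(k - 3)*(k - 1)*(k - 2)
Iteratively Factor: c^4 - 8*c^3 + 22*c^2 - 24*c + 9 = (c - 3)*(c^3 - 5*c^2 + 7*c - 3) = (c - 3)*(c - 1)*(c^2 - 4*c + 3) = (c - 3)*(c - 1)^2*(c - 3)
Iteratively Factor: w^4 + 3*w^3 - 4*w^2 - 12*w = (w + 2)*(w^3 + w^2 - 6*w) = w*(w + 2)*(w^2 + w - 6) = w*(w + 2)*(w + 3)*(w - 2)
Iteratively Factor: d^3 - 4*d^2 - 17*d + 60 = (d + 4)*(d^2 - 8*d + 15) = (d - 3)*(d + 4)*(d - 5)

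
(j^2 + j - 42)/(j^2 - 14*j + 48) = (j + 7)/(j - 8)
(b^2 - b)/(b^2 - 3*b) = (b - 1)/(b - 3)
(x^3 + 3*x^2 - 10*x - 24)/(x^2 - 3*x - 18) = (-x^3 - 3*x^2 + 10*x + 24)/(-x^2 + 3*x + 18)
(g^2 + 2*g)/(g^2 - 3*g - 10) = g/(g - 5)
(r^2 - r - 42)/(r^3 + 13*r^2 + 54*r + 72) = (r - 7)/(r^2 + 7*r + 12)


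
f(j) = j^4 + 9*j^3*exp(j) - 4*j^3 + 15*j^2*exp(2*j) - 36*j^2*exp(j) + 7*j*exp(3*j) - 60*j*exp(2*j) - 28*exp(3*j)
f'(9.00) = 59691874507586.76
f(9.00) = 18666038439616.57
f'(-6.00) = -1300.54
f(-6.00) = 2151.97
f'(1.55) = -7961.08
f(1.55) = -3316.80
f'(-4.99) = -802.45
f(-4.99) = 1103.34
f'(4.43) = 10418095.02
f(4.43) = 1987370.15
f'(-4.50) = -614.92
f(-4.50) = 757.42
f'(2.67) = -82279.02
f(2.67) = -40395.90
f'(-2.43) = -126.38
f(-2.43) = 63.97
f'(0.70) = -1056.60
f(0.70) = -359.59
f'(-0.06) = -109.71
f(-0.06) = -20.62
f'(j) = 9*j^3*exp(j) + 4*j^3 + 30*j^2*exp(2*j) - 9*j^2*exp(j) - 12*j^2 + 21*j*exp(3*j) - 90*j*exp(2*j) - 72*j*exp(j) - 77*exp(3*j) - 60*exp(2*j)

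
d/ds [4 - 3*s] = -3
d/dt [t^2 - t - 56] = 2*t - 1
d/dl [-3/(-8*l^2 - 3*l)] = 3*(-16*l - 3)/(l^2*(8*l + 3)^2)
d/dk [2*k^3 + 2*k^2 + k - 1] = 6*k^2 + 4*k + 1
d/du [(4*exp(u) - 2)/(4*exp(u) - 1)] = 4*exp(u)/(4*exp(u) - 1)^2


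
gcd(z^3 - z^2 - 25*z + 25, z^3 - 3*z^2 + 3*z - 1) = z - 1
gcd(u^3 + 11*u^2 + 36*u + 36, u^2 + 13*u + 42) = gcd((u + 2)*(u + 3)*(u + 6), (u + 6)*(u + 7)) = u + 6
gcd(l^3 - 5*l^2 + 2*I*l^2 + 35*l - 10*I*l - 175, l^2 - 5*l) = l - 5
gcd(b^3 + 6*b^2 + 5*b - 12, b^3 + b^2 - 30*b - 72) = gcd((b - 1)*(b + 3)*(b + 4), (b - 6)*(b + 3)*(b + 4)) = b^2 + 7*b + 12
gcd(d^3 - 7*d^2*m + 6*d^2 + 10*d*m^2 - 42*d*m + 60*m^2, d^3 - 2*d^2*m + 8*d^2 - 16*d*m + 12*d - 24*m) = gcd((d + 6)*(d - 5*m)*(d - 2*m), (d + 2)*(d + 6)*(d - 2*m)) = d^2 - 2*d*m + 6*d - 12*m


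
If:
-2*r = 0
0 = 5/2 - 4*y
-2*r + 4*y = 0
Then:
No Solution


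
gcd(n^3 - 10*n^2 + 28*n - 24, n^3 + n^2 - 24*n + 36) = n - 2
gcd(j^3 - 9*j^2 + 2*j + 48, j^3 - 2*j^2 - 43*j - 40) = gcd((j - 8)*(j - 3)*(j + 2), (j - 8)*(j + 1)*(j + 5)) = j - 8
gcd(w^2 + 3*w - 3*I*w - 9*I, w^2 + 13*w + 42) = 1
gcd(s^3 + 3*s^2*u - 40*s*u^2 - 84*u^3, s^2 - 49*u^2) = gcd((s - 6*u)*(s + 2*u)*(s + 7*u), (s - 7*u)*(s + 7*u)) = s + 7*u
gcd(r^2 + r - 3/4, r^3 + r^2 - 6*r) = 1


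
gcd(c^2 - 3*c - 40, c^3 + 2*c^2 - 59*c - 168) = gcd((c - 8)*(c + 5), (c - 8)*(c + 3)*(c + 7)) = c - 8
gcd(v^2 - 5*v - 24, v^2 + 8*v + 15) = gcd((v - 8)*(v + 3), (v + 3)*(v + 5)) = v + 3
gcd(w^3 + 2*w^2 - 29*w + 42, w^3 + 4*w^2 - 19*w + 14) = w^2 + 5*w - 14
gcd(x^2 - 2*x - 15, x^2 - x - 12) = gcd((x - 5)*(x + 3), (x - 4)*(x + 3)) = x + 3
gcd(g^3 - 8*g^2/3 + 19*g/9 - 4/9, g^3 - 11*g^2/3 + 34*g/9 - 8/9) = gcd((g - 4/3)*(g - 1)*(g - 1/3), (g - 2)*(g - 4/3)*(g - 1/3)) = g^2 - 5*g/3 + 4/9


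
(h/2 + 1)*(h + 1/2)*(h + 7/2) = h^3/2 + 3*h^2 + 39*h/8 + 7/4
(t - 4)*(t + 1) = t^2 - 3*t - 4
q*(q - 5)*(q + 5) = q^3 - 25*q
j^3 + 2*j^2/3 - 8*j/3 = j*(j - 4/3)*(j + 2)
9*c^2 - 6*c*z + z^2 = (-3*c + z)^2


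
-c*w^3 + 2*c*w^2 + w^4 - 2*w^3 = w^2*(-c + w)*(w - 2)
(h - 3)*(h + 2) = h^2 - h - 6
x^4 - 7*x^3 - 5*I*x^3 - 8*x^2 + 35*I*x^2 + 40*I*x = x*(x - 8)*(x + 1)*(x - 5*I)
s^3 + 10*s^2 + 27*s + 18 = (s + 1)*(s + 3)*(s + 6)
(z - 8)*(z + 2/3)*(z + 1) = z^3 - 19*z^2/3 - 38*z/3 - 16/3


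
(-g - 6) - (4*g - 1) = -5*g - 5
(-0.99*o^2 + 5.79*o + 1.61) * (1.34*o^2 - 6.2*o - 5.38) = -1.3266*o^4 + 13.8966*o^3 - 28.4144*o^2 - 41.1322*o - 8.6618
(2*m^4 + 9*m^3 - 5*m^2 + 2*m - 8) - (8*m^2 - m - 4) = 2*m^4 + 9*m^3 - 13*m^2 + 3*m - 4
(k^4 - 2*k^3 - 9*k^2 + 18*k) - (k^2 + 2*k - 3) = k^4 - 2*k^3 - 10*k^2 + 16*k + 3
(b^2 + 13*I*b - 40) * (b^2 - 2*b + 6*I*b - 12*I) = b^4 - 2*b^3 + 19*I*b^3 - 118*b^2 - 38*I*b^2 + 236*b - 240*I*b + 480*I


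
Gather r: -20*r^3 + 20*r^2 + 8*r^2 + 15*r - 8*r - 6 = -20*r^3 + 28*r^2 + 7*r - 6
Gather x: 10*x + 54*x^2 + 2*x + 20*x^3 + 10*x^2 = 20*x^3 + 64*x^2 + 12*x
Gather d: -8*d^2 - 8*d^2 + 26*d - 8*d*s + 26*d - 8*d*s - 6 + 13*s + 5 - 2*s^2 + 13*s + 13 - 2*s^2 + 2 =-16*d^2 + d*(52 - 16*s) - 4*s^2 + 26*s + 14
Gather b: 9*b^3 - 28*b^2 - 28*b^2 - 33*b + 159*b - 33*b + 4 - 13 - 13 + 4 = 9*b^3 - 56*b^2 + 93*b - 18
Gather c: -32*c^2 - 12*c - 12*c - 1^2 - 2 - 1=-32*c^2 - 24*c - 4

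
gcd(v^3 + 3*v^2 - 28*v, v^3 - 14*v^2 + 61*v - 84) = v - 4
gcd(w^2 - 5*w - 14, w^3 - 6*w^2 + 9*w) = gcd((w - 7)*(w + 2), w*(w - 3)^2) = 1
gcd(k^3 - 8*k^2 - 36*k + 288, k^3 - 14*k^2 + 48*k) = k^2 - 14*k + 48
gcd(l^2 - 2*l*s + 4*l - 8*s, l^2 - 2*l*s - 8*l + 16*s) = -l + 2*s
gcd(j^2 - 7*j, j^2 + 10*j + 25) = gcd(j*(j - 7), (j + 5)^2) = 1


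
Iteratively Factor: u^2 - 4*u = (u - 4)*(u)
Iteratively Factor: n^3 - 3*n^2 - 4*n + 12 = (n - 3)*(n^2 - 4) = (n - 3)*(n + 2)*(n - 2)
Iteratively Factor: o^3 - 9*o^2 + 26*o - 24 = (o - 2)*(o^2 - 7*o + 12) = (o - 3)*(o - 2)*(o - 4)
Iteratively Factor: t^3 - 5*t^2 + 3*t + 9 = (t - 3)*(t^2 - 2*t - 3) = (t - 3)*(t + 1)*(t - 3)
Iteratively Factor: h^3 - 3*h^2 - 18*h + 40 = (h + 4)*(h^2 - 7*h + 10) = (h - 2)*(h + 4)*(h - 5)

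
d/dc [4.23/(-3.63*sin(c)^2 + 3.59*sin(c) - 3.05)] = (30.7098*sin(c) - 15.1857)*cos(c)/(3.63*sin(c)^2 - 3.59*sin(c) + 3.05)^2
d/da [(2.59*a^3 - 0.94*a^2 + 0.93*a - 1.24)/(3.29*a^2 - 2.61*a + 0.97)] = (8.5211*a^4 - 13.5198*a^3 + 6.9306*a^2 + 6.3356*a - 2.3343)/(10.8241*a^4 - 17.1738*a^3 + 13.1947*a^2 - 5.0634*a + 0.9409)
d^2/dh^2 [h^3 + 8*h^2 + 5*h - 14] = 6*h + 16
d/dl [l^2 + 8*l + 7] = 2*l + 8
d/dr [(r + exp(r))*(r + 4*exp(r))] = 5*r*exp(r) + 2*r + 8*exp(2*r) + 5*exp(r)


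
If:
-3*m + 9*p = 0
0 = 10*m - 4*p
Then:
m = 0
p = 0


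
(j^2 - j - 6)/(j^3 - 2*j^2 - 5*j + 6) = 1/(j - 1)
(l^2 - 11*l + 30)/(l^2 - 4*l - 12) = (l - 5)/(l + 2)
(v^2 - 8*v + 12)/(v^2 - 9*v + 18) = (v - 2)/(v - 3)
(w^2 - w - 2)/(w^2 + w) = (w - 2)/w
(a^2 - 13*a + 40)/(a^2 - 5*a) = (a - 8)/a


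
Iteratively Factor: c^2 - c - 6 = (c + 2)*(c - 3)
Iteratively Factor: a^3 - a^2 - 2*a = (a - 2)*(a^2 + a) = a*(a - 2)*(a + 1)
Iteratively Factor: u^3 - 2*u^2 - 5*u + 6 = (u + 2)*(u^2 - 4*u + 3) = (u - 3)*(u + 2)*(u - 1)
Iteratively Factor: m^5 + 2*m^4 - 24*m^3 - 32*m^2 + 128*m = (m + 4)*(m^4 - 2*m^3 - 16*m^2 + 32*m) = (m - 2)*(m + 4)*(m^3 - 16*m) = (m - 4)*(m - 2)*(m + 4)*(m^2 + 4*m) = m*(m - 4)*(m - 2)*(m + 4)*(m + 4)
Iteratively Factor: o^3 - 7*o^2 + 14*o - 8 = (o - 4)*(o^2 - 3*o + 2) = (o - 4)*(o - 1)*(o - 2)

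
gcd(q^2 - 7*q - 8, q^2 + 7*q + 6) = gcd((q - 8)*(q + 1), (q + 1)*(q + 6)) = q + 1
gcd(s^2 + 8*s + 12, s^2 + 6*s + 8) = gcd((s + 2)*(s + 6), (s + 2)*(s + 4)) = s + 2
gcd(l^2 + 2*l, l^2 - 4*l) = l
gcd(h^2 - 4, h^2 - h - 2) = h - 2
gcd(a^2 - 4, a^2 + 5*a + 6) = a + 2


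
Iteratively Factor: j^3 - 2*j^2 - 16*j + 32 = (j - 2)*(j^2 - 16) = (j - 4)*(j - 2)*(j + 4)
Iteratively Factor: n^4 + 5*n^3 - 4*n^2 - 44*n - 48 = (n + 2)*(n^3 + 3*n^2 - 10*n - 24) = (n + 2)*(n + 4)*(n^2 - n - 6) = (n - 3)*(n + 2)*(n + 4)*(n + 2)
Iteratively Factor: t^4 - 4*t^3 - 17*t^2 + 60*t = (t - 5)*(t^3 + t^2 - 12*t) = (t - 5)*(t - 3)*(t^2 + 4*t) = t*(t - 5)*(t - 3)*(t + 4)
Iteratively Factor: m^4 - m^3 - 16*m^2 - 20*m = (m - 5)*(m^3 + 4*m^2 + 4*m) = m*(m - 5)*(m^2 + 4*m + 4) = m*(m - 5)*(m + 2)*(m + 2)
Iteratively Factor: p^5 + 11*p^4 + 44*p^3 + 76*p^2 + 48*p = (p + 4)*(p^4 + 7*p^3 + 16*p^2 + 12*p) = (p + 3)*(p + 4)*(p^3 + 4*p^2 + 4*p) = (p + 2)*(p + 3)*(p + 4)*(p^2 + 2*p) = p*(p + 2)*(p + 3)*(p + 4)*(p + 2)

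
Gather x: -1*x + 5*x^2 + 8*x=5*x^2 + 7*x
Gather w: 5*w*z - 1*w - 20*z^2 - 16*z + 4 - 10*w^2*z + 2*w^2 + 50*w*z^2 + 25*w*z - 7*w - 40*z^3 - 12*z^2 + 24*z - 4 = w^2*(2 - 10*z) + w*(50*z^2 + 30*z - 8) - 40*z^3 - 32*z^2 + 8*z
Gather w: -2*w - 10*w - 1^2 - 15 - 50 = -12*w - 66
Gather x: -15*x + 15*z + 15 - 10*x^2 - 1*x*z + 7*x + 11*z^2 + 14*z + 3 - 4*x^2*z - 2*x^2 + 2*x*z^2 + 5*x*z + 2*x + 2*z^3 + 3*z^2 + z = x^2*(-4*z - 12) + x*(2*z^2 + 4*z - 6) + 2*z^3 + 14*z^2 + 30*z + 18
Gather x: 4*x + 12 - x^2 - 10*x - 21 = -x^2 - 6*x - 9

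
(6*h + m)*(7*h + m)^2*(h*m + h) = 294*h^4*m + 294*h^4 + 133*h^3*m^2 + 133*h^3*m + 20*h^2*m^3 + 20*h^2*m^2 + h*m^4 + h*m^3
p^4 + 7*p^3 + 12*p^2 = p^2*(p + 3)*(p + 4)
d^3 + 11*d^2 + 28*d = d*(d + 4)*(d + 7)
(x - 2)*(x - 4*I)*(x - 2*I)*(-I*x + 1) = -I*x^4 - 5*x^3 + 2*I*x^3 + 10*x^2 + 2*I*x^2 - 8*x - 4*I*x + 16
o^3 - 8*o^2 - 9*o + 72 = (o - 8)*(o - 3)*(o + 3)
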